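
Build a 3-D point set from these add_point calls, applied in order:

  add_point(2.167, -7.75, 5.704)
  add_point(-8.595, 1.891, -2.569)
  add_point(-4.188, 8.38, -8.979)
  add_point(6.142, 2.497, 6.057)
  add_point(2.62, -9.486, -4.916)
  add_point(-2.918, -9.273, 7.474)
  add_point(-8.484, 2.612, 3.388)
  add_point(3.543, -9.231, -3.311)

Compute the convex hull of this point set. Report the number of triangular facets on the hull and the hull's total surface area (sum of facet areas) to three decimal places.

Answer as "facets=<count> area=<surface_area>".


Extreme-point indices: [0, 1, 2, 3, 4, 5, 6, 7] — 8 of 8 on the boundary.

Area of each hull facet:
  f1: (p5, p4, p1) → 99.0817
  f2: (p2, p4, p1) → 81.6499
  f3: (p6, p5, p1) → 40.4235
  f4: (p6, p5, p3) → 90.8129
  f5: (p6, p2, p1) → 25.5243
  f6: (p6, p2, p3) → 105.3480
  f7: (p0, p5, p3) → 25.2365
  f8: (p7, p5, p4) → 10.2909
  f9: (p7, p0, p5) → 23.6859
  f10: (p7, p0, p3) → 50.3880
  f11: (p7, p2, p3) → 137.4003
  f12: (p7, p2, p4) → 17.7936
Σ area = 707.635

Euler: V−E+F = 8−18+12 = 2.

facets=12 area=707.635


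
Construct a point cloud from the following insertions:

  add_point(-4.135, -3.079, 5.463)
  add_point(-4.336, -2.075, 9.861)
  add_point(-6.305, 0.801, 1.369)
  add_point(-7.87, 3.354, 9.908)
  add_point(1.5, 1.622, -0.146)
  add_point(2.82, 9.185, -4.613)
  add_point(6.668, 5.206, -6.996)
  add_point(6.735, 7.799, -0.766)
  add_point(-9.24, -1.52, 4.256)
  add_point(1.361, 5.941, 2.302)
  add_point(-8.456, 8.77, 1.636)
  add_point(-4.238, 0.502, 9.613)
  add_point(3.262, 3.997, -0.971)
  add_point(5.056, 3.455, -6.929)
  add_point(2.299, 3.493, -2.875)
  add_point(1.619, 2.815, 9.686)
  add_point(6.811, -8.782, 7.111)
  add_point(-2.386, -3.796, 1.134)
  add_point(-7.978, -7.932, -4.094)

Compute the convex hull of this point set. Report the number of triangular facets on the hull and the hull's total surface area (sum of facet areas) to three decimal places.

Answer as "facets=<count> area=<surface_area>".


facets=18 area=986.400

Hull vertices (11/19): indices [1, 3, 5, 6, 7, 8, 10, 13, 15, 16, 18].

Facet areas (half cross-product norm):
  f1: (p1, p3, p8) → 22.0075
  f2: (p1, p18, p8) → 34.9911
  f3: (p1, p18, p16) → 101.8178
  f4: (p10, p3, p8) → 36.0584
  f5: (p10, p18, p8) → 52.1693
  f6: (p10, p18, p5) → 112.6238
  f7: (p15, p1, p16) → 48.3283
  f8: (p15, p1, p3) → 24.8131
  f9: (p15, p10, p3) → 46.9640
  f10: (p13, p18, p5) → 55.7094
  f11: (p13, p6, p5) → 7.1681
  f12: (p13, p18, p16) → 144.2374
  f13: (p13, p6, p16) → 20.0131
  f14: (p7, p6, p5) → 16.0754
  f15: (p7, p10, p5) → 35.1793
  f16: (p7, p15, p10) → 84.3462
  f17: (p7, p15, p16) → 82.0322
  f18: (p7, p6, p16) → 61.8658
Σ area = 986.400

Euler: V−E+F = 11−27+18 = 2.


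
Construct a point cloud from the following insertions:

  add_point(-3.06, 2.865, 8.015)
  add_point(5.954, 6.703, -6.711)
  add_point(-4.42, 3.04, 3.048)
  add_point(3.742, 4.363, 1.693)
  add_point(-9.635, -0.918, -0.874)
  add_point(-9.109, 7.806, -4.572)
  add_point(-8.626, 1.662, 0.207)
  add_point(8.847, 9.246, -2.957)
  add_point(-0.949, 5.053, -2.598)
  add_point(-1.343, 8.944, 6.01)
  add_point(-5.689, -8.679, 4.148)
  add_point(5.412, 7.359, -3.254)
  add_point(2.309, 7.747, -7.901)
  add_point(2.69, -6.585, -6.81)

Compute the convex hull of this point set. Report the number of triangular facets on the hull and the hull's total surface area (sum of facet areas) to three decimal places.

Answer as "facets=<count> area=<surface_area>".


11 of the 14 inputs are extreme points: [0, 1, 3, 4, 5, 6, 7, 9, 10, 12, 13].

Facet areas (half cross-product norm):
  f1: (p0, p10, p4) → 54.9908
  f2: (p13, p10, p4) → 67.4644
  f3: (p5, p13, p4) → 69.4713
  f4: (p3, p0, p7) → 17.5037
  f5: (p3, p0, p10) → 58.3322
  f6: (p3, p13, p7) → 57.9907
  f7: (p3, p13, p10) → 91.9903
  f8: (p6, p0, p4) → 11.5260
  f9: (p6, p5, p4) → 10.4144
  f10: (p6, p5, p0) → 33.9731
  f11: (p9, p0, p7) → 40.9399
  f12: (p9, p5, p7) → 89.1069
  f13: (p9, p5, p0) → 43.6558
  f14: (p12, p5, p7) → 40.1437
  f15: (p12, p5, p13) → 85.5022
  f16: (p1, p13, p7) → 29.6437
  f17: (p1, p12, p7) → 8.7198
  f18: (p1, p12, p13) → 27.1724
Σ area = 838.541

Check V−E+F: 11 − 27 + 18 = 2.

facets=18 area=838.541


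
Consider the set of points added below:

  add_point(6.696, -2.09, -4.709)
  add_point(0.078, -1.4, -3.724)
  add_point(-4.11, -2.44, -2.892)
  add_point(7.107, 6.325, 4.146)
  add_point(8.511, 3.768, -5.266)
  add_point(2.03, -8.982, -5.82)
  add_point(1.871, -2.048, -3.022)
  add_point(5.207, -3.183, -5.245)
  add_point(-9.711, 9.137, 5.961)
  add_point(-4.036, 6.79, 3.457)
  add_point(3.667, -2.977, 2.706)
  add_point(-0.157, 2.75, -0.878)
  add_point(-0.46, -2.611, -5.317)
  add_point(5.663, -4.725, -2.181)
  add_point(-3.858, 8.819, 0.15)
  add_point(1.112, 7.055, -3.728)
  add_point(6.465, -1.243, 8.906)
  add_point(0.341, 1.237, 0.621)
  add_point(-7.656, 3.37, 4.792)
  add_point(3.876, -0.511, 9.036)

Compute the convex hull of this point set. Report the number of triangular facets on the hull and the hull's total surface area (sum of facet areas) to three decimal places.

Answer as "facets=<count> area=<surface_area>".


facets=22 area=756.714

13 of the 20 inputs are extreme points: [0, 2, 3, 4, 5, 8, 12, 13, 14, 15, 16, 18, 19].

Per-facet area ½‖(b−a)×(c−a)‖:
  f1: (p3, p19, p8) → 74.0046
  f2: (p15, p3, p4) → 37.0385
  f3: (p18, p19, p8) → 34.4977
  f4: (p18, p19, p5) → 107.8002
  f5: (p2, p18, p8) → 20.0992
  f6: (p2, p18, p5) → 25.5719
  f7: (p12, p5, p4) → 36.6210
  f8: (p12, p15, p4) → 39.2894
  f9: (p12, p2, p5) → 13.9179
  f10: (p12, p2, p15) → 21.7540
  f11: (p14, p3, p8) → 44.6078
  f12: (p14, p15, p3) → 32.4785
  f13: (p14, p2, p8) → 47.1154
  f14: (p14, p2, p15) → 35.0244
  f15: (p0, p5, p4) → 9.3291
  f16: (p0, p13, p5) → 12.3335
  f17: (p16, p3, p19) → 11.9617
  f18: (p16, p19, p5) → 23.1055
  f19: (p16, p13, p5) → 25.8514
  f20: (p16, p3, p4) → 42.1505
  f21: (p16, p0, p4) → 41.9799
  f22: (p16, p0, p13) → 20.1816
Σ area = 756.714

Check V−E+F: 13 − 33 + 22 = 2.


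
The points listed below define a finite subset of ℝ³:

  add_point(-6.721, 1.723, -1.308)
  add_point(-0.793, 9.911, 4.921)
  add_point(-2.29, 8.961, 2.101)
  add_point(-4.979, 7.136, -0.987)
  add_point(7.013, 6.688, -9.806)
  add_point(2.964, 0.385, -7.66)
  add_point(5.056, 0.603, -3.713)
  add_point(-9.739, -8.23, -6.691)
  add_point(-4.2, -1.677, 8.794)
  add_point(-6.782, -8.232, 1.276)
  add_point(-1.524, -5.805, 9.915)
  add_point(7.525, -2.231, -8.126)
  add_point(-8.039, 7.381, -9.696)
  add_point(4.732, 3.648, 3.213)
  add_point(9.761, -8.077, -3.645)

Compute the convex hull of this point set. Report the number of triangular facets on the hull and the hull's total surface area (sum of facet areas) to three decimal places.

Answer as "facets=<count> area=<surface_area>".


Hull vertices (12/15): indices [0, 1, 3, 4, 7, 8, 9, 10, 11, 12, 13, 14].

Facet areas (half cross-product norm):
  f1: (p11, p14, p7) → 70.5456
  f2: (p11, p4, p14) → 17.3071
  f3: (p12, p4, p1) → 112.5976
  f4: (p12, p11, p7) → 132.0085
  f5: (p12, p11, p4) → 68.1441
  f6: (p9, p14, p7) → 73.1777
  f7: (p9, p10, p14) → 86.9103
  f8: (p13, p10, p14) → 93.8956
  f9: (p13, p10, p1) → 55.7395
  f10: (p13, p4, p14) → 92.6696
  f11: (p13, p4, p1) → 57.2644
  f12: (p8, p10, p1) → 23.6737
  f13: (p8, p9, p10) → 25.3234
  f14: (p8, p9, p7) → 27.8727
  f15: (p3, p12, p1) → 16.4653
  f16: (p3, p8, p1) → 47.7492
  f17: (p3, p8, p12) → 41.1751
  f18: (p0, p12, p7) → 59.6377
  f19: (p0, p8, p7) → 62.5714
  f20: (p0, p8, p12) → 15.6298
Σ area = 1180.358

Euler: V−E+F = 12−30+20 = 2.

facets=20 area=1180.358


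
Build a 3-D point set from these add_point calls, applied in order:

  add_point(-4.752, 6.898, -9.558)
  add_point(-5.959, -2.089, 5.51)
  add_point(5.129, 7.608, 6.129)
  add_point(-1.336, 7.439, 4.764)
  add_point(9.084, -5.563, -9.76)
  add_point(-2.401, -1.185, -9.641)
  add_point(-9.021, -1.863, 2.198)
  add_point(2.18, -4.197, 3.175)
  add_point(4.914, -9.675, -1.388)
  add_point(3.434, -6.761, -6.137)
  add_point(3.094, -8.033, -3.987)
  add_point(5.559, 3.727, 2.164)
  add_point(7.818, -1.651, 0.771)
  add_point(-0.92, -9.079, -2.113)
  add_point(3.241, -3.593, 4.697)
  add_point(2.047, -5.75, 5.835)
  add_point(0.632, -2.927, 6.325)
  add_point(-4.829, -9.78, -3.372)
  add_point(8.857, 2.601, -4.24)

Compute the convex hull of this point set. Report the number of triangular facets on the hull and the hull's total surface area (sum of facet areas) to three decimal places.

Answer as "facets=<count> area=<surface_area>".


facets=22 area=989.710

Hull vertices (13/19): indices [0, 1, 2, 3, 4, 5, 6, 8, 12, 15, 16, 17, 18].

Per-facet area ½‖(b−a)×(c−a)‖:
  f1: (p17, p0, p6) → 80.2362
  f2: (p3, p0, p6) → 84.2685
  f3: (p3, p0, p2) → 43.9967
  f4: (p18, p0, p4) → 74.9359
  f5: (p18, p0, p2) → 91.7665
  f6: (p18, p12, p4) → 32.6163
  f7: (p18, p12, p2) → 36.3715
  f8: (p1, p17, p6) → 23.7435
  f9: (p1, p3, p6) → 23.4949
  f10: (p1, p16, p2) → 36.9270
  f11: (p1, p3, p2) → 31.6035
  f12: (p8, p17, p4) → 49.3036
  f13: (p8, p12, p4) → 42.8873
  f14: (p5, p0, p4) → 41.2727
  f15: (p5, p17, p4) → 66.9119
  f16: (p5, p17, p0) → 33.3108
  f17: (p15, p8, p17) → 42.7794
  f18: (p15, p1, p16) → 9.0835
  f19: (p15, p1, p17) → 49.0767
  f20: (p15, p8, p12) → 33.0535
  f21: (p15, p16, p2) → 14.1267
  f22: (p15, p12, p2) → 47.9435
Σ area = 989.710

Euler: V−E+F = 13−33+22 = 2.


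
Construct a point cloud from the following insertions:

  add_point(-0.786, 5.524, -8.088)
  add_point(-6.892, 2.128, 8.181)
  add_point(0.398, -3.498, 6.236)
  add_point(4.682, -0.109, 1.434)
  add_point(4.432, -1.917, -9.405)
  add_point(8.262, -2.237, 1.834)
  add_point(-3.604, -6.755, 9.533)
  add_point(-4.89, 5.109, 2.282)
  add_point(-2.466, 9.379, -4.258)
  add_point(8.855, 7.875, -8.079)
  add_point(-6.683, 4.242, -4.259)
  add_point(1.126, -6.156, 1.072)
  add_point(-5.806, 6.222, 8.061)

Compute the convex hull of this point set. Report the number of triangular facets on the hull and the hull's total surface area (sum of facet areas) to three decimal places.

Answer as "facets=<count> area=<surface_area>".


Hull vertices (10/13): indices [0, 1, 4, 5, 6, 8, 9, 10, 11, 12].

Triangle areas on the boundary:
  f1: (p10, p6, p1) → 57.7961
  f2: (p5, p4, p9) → 62.6732
  f3: (p0, p4, p9) → 42.5107
  f4: (p0, p10, p4) → 30.0717
  f5: (p12, p6, p1) → 11.8049
  f6: (p12, p5, p6) → 95.8597
  f7: (p12, p5, p9) → 124.1745
  f8: (p12, p10, p1) → 26.2295
  f9: (p11, p5, p6) → 36.8344
  f10: (p11, p5, p4) → 45.3687
  f11: (p11, p10, p6) → 67.8651
  f12: (p11, p10, p4) → 73.9871
  f13: (p8, p0, p9) → 27.9979
  f14: (p8, p12, p9) → 68.2838
  f15: (p8, p0, p10) → 17.7989
  f16: (p8, p12, p10) → 40.9846
Σ area = 830.241

Euler characteristic 10−24+16 = 2 ✓

facets=16 area=830.241


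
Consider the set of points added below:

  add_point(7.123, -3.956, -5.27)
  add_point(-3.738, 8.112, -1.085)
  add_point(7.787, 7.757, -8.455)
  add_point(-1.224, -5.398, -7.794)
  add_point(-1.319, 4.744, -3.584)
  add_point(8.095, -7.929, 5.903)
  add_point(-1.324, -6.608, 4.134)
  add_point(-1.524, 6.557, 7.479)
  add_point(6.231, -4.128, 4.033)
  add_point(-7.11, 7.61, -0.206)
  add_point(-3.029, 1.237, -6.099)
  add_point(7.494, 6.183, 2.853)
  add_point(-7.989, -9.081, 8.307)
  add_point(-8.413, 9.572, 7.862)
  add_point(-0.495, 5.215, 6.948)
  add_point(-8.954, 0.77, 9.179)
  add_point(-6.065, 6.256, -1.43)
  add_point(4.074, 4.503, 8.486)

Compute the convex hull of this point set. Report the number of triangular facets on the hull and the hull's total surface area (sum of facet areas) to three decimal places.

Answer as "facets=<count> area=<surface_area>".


facets=20 area=1174.638

12 of the 18 inputs are extreme points: [0, 1, 2, 3, 5, 9, 10, 11, 12, 13, 15, 17].

Triangle areas on the boundary:
  f1: (p17, p12, p15) → 66.3785
  f2: (p17, p12, p5) → 104.8244
  f3: (p13, p17, p15) → 56.9512
  f4: (p11, p2, p5) → 77.5260
  f5: (p11, p17, p5) → 45.1371
  f6: (p11, p13, p2) → 93.0623
  f7: (p11, p13, p17) → 43.2345
  f8: (p9, p12, p15) → 50.8787
  f9: (p9, p13, p15) → 37.3523
  f10: (p9, p10, p2) → 61.0584
  f11: (p3, p12, p5) → 124.1435
  f12: (p3, p10, p2) → 44.4072
  f13: (p3, p9, p12) → 132.5417
  f14: (p3, p9, p10) → 16.2570
  f15: (p1, p13, p2) → 35.3612
  f16: (p1, p9, p2) → 8.3899
  f17: (p1, p9, p13) → 13.8322
  f18: (p0, p2, p5) → 59.7538
  f19: (p0, p3, p5) → 50.3090
  f20: (p0, p3, p2) → 53.2393
Σ area = 1174.638

Euler characteristic 12−30+20 = 2 ✓


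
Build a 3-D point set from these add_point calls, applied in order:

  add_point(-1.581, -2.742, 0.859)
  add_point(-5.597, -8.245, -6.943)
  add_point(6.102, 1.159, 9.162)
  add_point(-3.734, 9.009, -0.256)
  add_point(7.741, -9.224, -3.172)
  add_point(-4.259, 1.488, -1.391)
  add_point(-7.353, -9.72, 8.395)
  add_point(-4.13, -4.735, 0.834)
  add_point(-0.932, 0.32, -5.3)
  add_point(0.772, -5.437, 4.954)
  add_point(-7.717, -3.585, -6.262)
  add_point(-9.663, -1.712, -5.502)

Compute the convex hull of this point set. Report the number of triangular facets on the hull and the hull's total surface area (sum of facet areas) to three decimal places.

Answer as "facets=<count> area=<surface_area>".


facets=12 area=856.055

Hull vertices (8/12): indices [1, 2, 3, 4, 6, 8, 10, 11].

Area of each hull facet:
  f1: (p6, p3, p11) → 107.9804
  f2: (p2, p3, p4) → 127.0253
  f3: (p2, p6, p4) → 131.0605
  f4: (p2, p6, p3) → 133.3988
  f5: (p8, p3, p11) → 46.6727
  f6: (p8, p3, p4) → 48.1514
  f7: (p1, p8, p4) → 61.8132
  f8: (p1, p6, p11) → 59.9091
  f9: (p1, p6, p4) → 106.2456
  f10: (p10, p8, p11) → 10.7605
  f11: (p10, p1, p11) → 2.7930
  f12: (p10, p1, p8) → 20.2449
Σ area = 856.055

Euler characteristic 8−18+12 = 2 ✓


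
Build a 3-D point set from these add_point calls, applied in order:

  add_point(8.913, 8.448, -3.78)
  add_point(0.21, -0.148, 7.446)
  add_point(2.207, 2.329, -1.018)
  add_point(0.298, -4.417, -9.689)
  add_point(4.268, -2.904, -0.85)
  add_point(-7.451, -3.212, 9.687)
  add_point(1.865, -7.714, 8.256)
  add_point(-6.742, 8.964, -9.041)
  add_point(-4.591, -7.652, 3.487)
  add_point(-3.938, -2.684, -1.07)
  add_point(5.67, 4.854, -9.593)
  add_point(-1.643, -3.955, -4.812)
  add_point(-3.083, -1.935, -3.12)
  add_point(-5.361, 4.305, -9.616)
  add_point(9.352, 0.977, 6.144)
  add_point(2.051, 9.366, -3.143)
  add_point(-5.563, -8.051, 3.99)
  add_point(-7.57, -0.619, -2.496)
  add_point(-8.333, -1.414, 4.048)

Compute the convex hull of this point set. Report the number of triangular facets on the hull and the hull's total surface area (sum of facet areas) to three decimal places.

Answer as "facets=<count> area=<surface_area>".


14 of the 19 inputs are extreme points: [0, 1, 3, 4, 5, 6, 7, 10, 13, 14, 15, 16, 17, 18].

Triangle areas on the boundary:
  f1: (p5, p7, p18) → 21.1505
  f2: (p5, p7, p15) → 107.4821
  f3: (p0, p15, p14) → 43.1711
  f4: (p0, p7, p15) → 23.8047
  f5: (p17, p7, p18) → 28.9465
  f6: (p1, p15, p14) → 63.4863
  f7: (p1, p5, p14) → 11.0537
  f8: (p1, p5, p15) → 51.4156
  f9: (p6, p5, p14) → 58.5481
  f10: (p10, p3, p14) → 88.7455
  f11: (p10, p0, p14) → 44.1592
  f12: (p10, p0, p7) → 48.2286
  f13: (p13, p17, p3) → 43.9692
  f14: (p13, p17, p7) → 20.3819
  f15: (p13, p10, p3) → 49.6619
  f16: (p13, p10, p7) → 26.2701
  f17: (p4, p3, p14) → 15.1420
  f18: (p4, p6, p14) → 47.3527
  f19: (p4, p6, p3) → 40.9317
  f20: (p16, p6, p3) → 65.3083
  f21: (p16, p6, p5) → 32.5037
  f22: (p16, p17, p3) → 56.9439
  f23: (p16, p5, p18) → 20.3401
  f24: (p16, p17, p18) → 23.8232
Σ area = 1032.820

Euler characteristic 14−36+24 = 2 ✓

facets=24 area=1032.820


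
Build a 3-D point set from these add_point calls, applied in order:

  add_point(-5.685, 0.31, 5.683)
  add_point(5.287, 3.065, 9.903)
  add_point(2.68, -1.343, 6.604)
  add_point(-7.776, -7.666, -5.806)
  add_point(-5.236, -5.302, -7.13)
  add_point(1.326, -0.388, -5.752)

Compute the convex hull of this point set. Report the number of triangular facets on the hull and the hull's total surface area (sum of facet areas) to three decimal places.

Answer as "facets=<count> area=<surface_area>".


facets=8 area=357.618

Points on the hull: [0, 1, 2, 3, 4, 5] (6 of 6).

Facet areas (half cross-product norm):
  f1: (p0, p4, p3) → 25.8758
  f2: (p2, p0, p3) → 60.1832
  f3: (p2, p0, p1) → 24.6032
  f4: (p5, p2, p1) → 32.2526
  f5: (p5, p0, p1) → 79.9750
  f6: (p5, p0, p4) → 54.1930
  f7: (p5, p4, p3) → 7.9541
  f8: (p5, p2, p3) → 72.5808
Σ area = 357.618

Check V−E+F: 6 − 12 + 8 = 2.


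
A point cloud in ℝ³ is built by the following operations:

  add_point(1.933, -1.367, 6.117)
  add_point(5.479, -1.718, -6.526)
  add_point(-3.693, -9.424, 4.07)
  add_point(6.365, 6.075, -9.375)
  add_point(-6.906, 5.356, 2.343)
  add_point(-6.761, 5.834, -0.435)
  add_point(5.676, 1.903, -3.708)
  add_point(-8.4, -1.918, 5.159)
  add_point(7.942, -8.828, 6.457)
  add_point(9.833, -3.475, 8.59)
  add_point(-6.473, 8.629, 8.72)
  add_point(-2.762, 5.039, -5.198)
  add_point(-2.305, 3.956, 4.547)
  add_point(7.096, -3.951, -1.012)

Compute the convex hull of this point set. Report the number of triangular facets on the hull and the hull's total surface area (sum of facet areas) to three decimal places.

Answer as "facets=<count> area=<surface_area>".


Hull vertices (10/14): indices [1, 2, 3, 5, 7, 8, 9, 10, 11, 13].

Triangle areas on the boundary:
  f1: (p3, p10, p9) → 191.5985
  f2: (p2, p10, p7) → 34.2710
  f3: (p2, p10, p9) → 138.3656
  f4: (p2, p8, p9) → 32.7284
  f5: (p5, p10, p7) → 44.1078
  f6: (p5, p3, p10) → 65.4719
  f7: (p13, p3, p9) → 52.6171
  f8: (p13, p8, p9) → 26.8301
  f9: (p11, p2, p7) → 60.6821
  f10: (p11, p5, p7) → 27.2355
  f11: (p11, p5, p3) → 15.1213
  f12: (p1, p2, p8) → 84.8169
  f13: (p1, p13, p8) → 6.9861
  f14: (p1, p13, p3) → 20.2662
  f15: (p1, p11, p3) → 39.6951
  f16: (p1, p11, p2) → 83.7971
Σ area = 924.591

Euler: V−E+F = 10−24+16 = 2.

facets=16 area=924.591


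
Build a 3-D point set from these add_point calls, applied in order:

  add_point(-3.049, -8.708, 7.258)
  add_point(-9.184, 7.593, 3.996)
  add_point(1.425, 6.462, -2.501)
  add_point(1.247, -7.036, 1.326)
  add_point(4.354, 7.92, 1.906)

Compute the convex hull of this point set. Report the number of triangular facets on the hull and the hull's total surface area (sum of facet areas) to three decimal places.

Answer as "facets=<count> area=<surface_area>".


facets=6 area=396.799

Extreme-point indices: [0, 1, 2, 3, 4] — 5 of 5 on the boundary.

Triangle areas on the boundary:
  f1: (p0, p4, p1) → 116.1106
  f2: (p2, p4, p1) → 34.2795
  f3: (p3, p0, p1) → 65.7878
  f4: (p3, p2, p1) → 87.4477
  f5: (p3, p0, p4) → 54.7025
  f6: (p3, p2, p4) → 38.4707
Σ area = 396.799

Euler characteristic 5−9+6 = 2 ✓


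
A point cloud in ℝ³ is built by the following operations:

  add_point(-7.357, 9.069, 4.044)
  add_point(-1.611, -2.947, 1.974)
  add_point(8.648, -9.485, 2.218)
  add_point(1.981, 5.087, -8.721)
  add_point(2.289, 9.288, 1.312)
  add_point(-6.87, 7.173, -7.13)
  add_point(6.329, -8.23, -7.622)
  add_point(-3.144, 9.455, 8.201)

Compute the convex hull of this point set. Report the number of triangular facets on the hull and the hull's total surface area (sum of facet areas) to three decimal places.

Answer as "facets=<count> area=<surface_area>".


facets=12 area=783.028

Points on the hull: [0, 1, 2, 3, 4, 5, 6, 7] (8 of 8).

Per-facet area ½‖(b−a)×(c−a)‖:
  f1: (p1, p5, p0) → 72.4714
  f2: (p1, p7, p0) → 39.5958
  f3: (p1, p7, p2) → 70.3207
  f4: (p6, p3, p2) → 69.0599
  f5: (p6, p5, p3) → 56.2707
  f6: (p6, p1, p2) → 59.5430
  f7: (p6, p1, p5) → 98.6366
  f8: (p4, p5, p3) → 49.0071
  f9: (p4, p3, p2) → 102.4874
  f10: (p4, p7, p2) → 85.6249
  f11: (p4, p7, p0) → 25.8608
  f12: (p4, p5, p0) → 54.1503
Σ area = 783.028

Euler characteristic 8−18+12 = 2 ✓


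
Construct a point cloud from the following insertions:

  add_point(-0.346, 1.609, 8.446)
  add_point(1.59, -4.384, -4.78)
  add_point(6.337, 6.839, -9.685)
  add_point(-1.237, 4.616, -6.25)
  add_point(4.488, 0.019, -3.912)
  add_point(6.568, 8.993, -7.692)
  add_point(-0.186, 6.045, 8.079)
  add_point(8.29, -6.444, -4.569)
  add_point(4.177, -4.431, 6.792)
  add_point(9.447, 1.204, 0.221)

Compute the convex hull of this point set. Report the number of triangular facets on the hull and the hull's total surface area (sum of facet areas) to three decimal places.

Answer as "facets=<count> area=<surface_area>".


facets=14 area=610.165

9 of the 10 inputs are extreme points: [0, 1, 2, 3, 5, 6, 7, 8, 9].

Triangle areas on the boundary:
  f1: (p2, p7, p9) → 53.5918
  f2: (p1, p0, p3) → 67.0134
  f3: (p1, p2, p3) → 41.0540
  f4: (p1, p2, p7) → 45.8996
  f5: (p6, p0, p3) → 32.1484
  f6: (p8, p1, p7) → 40.3728
  f7: (p8, p1, p0) → 45.6603
  f8: (p8, p7, p9) → 45.2420
  f9: (p8, p6, p9) → 56.2046
  f10: (p8, p6, p0) → 11.5705
  f11: (p5, p2, p9) → 16.8818
  f12: (p5, p6, p9) → 76.4958
  f13: (p5, p2, p3) → 12.6693
  f14: (p5, p6, p3) → 65.3609
Σ area = 610.165

Check V−E+F: 9 − 21 + 14 = 2.


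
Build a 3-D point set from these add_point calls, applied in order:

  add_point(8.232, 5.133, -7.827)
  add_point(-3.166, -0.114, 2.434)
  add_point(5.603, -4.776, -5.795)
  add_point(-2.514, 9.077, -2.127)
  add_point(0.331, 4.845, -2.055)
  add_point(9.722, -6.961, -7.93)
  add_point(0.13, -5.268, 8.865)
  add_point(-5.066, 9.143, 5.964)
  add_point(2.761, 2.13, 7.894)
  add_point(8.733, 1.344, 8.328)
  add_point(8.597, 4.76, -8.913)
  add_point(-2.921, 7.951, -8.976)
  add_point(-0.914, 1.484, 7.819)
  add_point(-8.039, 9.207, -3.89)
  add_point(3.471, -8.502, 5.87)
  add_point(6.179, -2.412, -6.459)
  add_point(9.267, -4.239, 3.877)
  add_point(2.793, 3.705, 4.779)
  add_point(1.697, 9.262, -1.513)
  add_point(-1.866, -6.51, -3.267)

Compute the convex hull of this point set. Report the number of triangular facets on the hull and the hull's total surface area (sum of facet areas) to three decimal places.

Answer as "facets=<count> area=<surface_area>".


Extreme-point indices: [0, 1, 5, 6, 7, 8, 9, 10, 11, 12, 13, 14, 16, 18, 19] — 15 of 20 on the boundary.

Triangle areas on the boundary:
  f1: (p7, p18, p13) → 44.4390
  f2: (p7, p6, p13) → 77.0276
  f3: (p9, p7, p18) → 71.6334
  f4: (p9, p10, p5) → 99.8339
  f5: (p11, p18, p13) → 31.4984
  f6: (p11, p10, p18) → 46.9048
  f7: (p11, p10, p5) → 65.9576
  f8: (p11, p19, p13) → 56.9977
  f9: (p11, p19, p5) → 97.3068
  f10: (p1, p6, p13) → 14.9127
  f11: (p1, p19, p13) → 51.0335
  f12: (p1, p19, p6) → 38.4592
  f13: (p14, p19, p5) → 66.5340
  f14: (p14, p19, p6) → 29.7366
  f15: (p14, p9, p6) → 29.7064
  f16: (p12, p7, p6) → 10.3404
  f17: (p12, p9, p6) → 32.8860
  f18: (p0, p10, p18) → 2.6630
  f19: (p0, p9, p18) → 71.6797
  f20: (p0, p9, p10) → 6.0363
  f21: (p16, p9, p5) → 26.9919
  f22: (p16, p14, p5) → 44.6729
  f23: (p16, p14, p9) → 26.0647
  f24: (p8, p9, p7) → 18.3372
  f25: (p8, p12, p7) → 15.7789
  f26: (p8, p12, p9) → 3.4258
Σ area = 1080.858

Euler: V−E+F = 15−39+26 = 2.

facets=26 area=1080.858


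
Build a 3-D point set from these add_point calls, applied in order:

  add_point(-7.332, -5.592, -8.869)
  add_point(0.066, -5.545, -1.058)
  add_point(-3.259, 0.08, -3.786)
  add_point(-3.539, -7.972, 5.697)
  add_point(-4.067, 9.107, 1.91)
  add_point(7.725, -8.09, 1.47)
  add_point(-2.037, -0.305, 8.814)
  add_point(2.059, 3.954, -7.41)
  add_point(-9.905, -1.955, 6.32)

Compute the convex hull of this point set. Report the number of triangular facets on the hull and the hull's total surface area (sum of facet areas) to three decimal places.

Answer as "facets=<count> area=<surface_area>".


facets=10 area=759.386

7 of the 9 inputs are extreme points: [0, 3, 4, 5, 6, 7, 8].

Triangle areas on the boundary:
  f1: (p0, p4, p8) → 102.8677
  f2: (p7, p4, p5) → 98.0404
  f3: (p7, p0, p5) → 104.9653
  f4: (p7, p0, p4) → 82.7049
  f5: (p6, p4, p8) → 49.0743
  f6: (p6, p4, p5) → 83.1544
  f7: (p3, p6, p8) → 31.5169
  f8: (p3, p6, p5) → 50.5824
  f9: (p3, p0, p8) → 65.2773
  f10: (p3, p0, p5) → 91.2020
Σ area = 759.386

Euler characteristic 7−15+10 = 2 ✓


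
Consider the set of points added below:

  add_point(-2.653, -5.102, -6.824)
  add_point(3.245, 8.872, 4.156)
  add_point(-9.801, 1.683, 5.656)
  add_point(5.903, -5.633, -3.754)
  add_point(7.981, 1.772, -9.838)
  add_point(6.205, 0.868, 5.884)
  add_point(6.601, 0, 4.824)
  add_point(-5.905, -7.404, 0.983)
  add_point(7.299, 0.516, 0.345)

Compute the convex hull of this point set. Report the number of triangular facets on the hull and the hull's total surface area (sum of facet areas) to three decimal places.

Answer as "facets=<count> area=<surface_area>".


9 of the 9 inputs are extreme points: [0, 1, 2, 3, 4, 5, 6, 7, 8].

Per-facet area ½‖(b−a)×(c−a)‖:
  f1: (p5, p7, p2) → 80.6285
  f2: (p1, p4, p2) → 121.6658
  f3: (p1, p5, p2) → 64.2820
  f4: (p0, p4, p2) → 97.9226
  f5: (p0, p7, p2) → 45.7990
  f6: (p3, p0, p4) → 44.5816
  f7: (p3, p0, p7) → 39.8832
  f8: (p8, p3, p4) → 34.9544
  f9: (p8, p1, p4) → 49.2200
  f10: (p8, p1, p5) → 24.5647
  f11: (p6, p5, p7) → 10.3542
  f12: (p6, p3, p7) → 65.1057
  f13: (p6, p8, p5) → 2.3126
  f14: (p6, p8, p3) → 15.6151
Σ area = 696.889

Check V−E+F: 9 − 21 + 14 = 2.

facets=14 area=696.889


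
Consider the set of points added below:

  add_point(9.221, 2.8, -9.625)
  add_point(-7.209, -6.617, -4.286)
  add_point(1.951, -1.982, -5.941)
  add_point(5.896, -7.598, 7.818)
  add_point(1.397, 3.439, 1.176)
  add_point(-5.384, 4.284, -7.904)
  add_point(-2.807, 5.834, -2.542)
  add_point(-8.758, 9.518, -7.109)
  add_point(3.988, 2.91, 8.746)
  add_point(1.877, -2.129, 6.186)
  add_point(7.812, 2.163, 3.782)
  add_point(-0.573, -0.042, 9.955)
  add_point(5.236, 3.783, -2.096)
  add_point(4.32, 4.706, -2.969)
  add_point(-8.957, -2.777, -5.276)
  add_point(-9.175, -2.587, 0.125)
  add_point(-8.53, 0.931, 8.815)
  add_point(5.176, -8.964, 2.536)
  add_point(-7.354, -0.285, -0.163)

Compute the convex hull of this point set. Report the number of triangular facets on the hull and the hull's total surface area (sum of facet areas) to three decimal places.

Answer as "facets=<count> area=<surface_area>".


facets=22 area=1079.201

Extreme-point indices: [0, 1, 3, 5, 7, 8, 10, 11, 13, 14, 15, 16, 17] — 13 of 19 on the boundary.

Facet areas (half cross-product norm):
  f1: (p1, p17, p0) → 120.9512
  f2: (p16, p7, p15) → 65.5289
  f3: (p16, p1, p15) → 14.7318
  f4: (p8, p16, p7) → 114.3998
  f5: (p8, p16, p11) → 15.8455
  f6: (p5, p7, p0) → 36.0486
  f7: (p13, p7, p0) → 57.2640
  f8: (p13, p8, p7) → 82.0368
  f9: (p3, p8, p11) → 27.8874
  f10: (p3, p16, p11) → 30.0258
  f11: (p3, p17, p0) → 42.1825
  f12: (p3, p1, p17) → 33.4618
  f13: (p3, p16, p1) → 117.9122
  f14: (p14, p5, p7) → 23.5575
  f15: (p14, p7, p15) → 33.4061
  f16: (p14, p1, p15) → 11.5270
  f17: (p14, p1, p0) → 42.1568
  f18: (p14, p5, p0) → 57.1255
  f19: (p10, p13, p0) → 31.9937
  f20: (p10, p13, p8) → 23.5832
  f21: (p10, p3, p0) → 65.2240
  f22: (p10, p3, p8) → 32.3505
Σ area = 1079.201

Euler: V−E+F = 13−33+22 = 2.


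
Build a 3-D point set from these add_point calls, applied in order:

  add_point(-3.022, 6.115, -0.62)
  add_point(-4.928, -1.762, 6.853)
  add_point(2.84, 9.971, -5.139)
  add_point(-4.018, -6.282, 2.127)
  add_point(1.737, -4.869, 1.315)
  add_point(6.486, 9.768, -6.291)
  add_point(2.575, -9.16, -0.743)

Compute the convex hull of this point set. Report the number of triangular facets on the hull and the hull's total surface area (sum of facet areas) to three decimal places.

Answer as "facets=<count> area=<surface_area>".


Points on the hull: [0, 1, 2, 3, 4, 5, 6] (7 of 7).

Facet areas (half cross-product norm):
  f1: (p2, p5, p1) → 29.2877
  f2: (p2, p6, p5) → 37.5694
  f3: (p3, p6, p1) → 19.7113
  f4: (p3, p2, p6) → 73.2504
  f5: (p4, p5, p1) → 77.7321
  f6: (p4, p6, p1) → 16.2776
  f7: (p4, p6, p5) → 35.4120
  f8: (p0, p2, p1) → 26.4195
  f9: (p0, p3, p1) → 36.3856
  f10: (p0, p3, p2) → 41.6417
Σ area = 393.687

Euler: V−E+F = 7−15+10 = 2.

facets=10 area=393.687


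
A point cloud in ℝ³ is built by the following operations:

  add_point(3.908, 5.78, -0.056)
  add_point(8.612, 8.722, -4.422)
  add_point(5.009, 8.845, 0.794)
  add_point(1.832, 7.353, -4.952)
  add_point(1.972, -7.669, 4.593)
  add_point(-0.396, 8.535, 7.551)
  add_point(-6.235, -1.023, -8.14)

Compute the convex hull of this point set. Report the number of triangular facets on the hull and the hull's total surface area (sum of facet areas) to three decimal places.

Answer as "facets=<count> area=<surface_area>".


6 of the 7 inputs are extreme points: [1, 2, 3, 4, 5, 6].

Facet areas (half cross-product norm):
  f1: (p4, p1, p6) → 140.7019
  f2: (p5, p4, p6) → 130.1716
  f3: (p3, p1, p6) → 24.4607
  f4: (p3, p5, p6) → 75.2391
  f5: (p2, p3, p1) → 19.1877
  f6: (p2, p3, p5) → 27.1552
  f7: (p2, p4, p1) → 52.6540
  f8: (p2, p5, p4) → 70.6924
Σ area = 540.263

Check V−E+F: 6 − 12 + 8 = 2.

facets=8 area=540.263


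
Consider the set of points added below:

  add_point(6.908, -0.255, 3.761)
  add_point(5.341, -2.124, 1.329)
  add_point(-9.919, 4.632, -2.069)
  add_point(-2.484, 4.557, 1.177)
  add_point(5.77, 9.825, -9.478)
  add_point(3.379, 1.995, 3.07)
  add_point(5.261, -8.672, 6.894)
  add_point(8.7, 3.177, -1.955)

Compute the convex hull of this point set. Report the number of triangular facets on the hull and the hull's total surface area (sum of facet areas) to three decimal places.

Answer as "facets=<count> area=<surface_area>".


Points on the hull: [0, 2, 3, 4, 5, 6, 7] (7 of 8).

Area of each hull facet:
  f1: (p4, p6, p2) → 193.2933
  f2: (p4, p6, p7) → 41.5855
  f3: (p5, p4, p7) → 35.7323
  f4: (p0, p6, p7) → 19.3590
  f5: (p0, p5, p7) → 14.3965
  f6: (p0, p5, p6) → 17.7933
  f7: (p3, p4, p2) → 57.1999
  f8: (p3, p5, p4) → 47.7139
  f9: (p3, p6, p2) → 54.0120
  f10: (p3, p5, p6) → 30.8024
Σ area = 511.888

Check V−E+F: 7 − 15 + 10 = 2.

facets=10 area=511.888


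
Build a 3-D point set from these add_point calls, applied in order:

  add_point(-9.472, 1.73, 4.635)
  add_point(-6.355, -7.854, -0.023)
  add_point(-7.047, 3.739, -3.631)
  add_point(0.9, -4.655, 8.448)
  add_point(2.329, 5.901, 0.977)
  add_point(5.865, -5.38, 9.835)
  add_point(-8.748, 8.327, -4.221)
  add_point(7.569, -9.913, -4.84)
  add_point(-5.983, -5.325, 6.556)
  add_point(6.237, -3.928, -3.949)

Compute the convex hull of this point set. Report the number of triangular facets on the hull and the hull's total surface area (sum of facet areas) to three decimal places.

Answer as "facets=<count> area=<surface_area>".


Points on the hull: [0, 1, 2, 3, 4, 5, 6, 7, 8, 9] (10 of 10).

Area of each hull facet:
  f1: (p1, p6, p0) → 60.6382
  f2: (p1, p5, p7) → 102.5781
  f3: (p4, p6, p0) → 63.5206
  f4: (p4, p5, p0) → 94.4518
  f5: (p2, p6, p7) → 23.5620
  f6: (p2, p1, p7) → 90.1000
  f7: (p2, p1, p6) → 10.0113
  f8: (p8, p1, p0) → 28.5245
  f9: (p8, p1, p5) → 41.4161
  f10: (p9, p5, p7) → 42.9048
  f11: (p9, p4, p5) → 76.0586
  f12: (p9, p6, p7) → 37.8399
  f13: (p9, p4, p6) → 69.7504
  f14: (p3, p5, p0) → 12.6741
  f15: (p3, p8, p0) → 26.6859
  f16: (p3, p8, p5) → 4.3153
Σ area = 785.031

Euler characteristic 10−24+16 = 2 ✓

facets=16 area=785.031


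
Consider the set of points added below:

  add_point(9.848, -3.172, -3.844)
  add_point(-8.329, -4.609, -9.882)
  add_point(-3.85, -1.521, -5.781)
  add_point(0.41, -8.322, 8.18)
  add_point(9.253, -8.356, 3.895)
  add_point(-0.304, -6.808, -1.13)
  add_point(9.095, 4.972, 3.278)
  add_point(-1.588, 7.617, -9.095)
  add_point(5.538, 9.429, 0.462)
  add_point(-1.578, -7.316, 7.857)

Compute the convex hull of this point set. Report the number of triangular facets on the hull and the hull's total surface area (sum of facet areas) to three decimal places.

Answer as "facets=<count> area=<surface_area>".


facets=14 area=874.145

Extreme-point indices: [0, 1, 3, 4, 5, 6, 7, 8, 9] — 9 of 10 on the boundary.

Area of each hull facet:
  f1: (p7, p0, p1) → 113.0885
  f2: (p7, p8, p0) → 82.7302
  f3: (p4, p0, p1) → 88.5023
  f4: (p9, p7, p8) → 118.2958
  f5: (p9, p3, p1) → 18.6051
  f6: (p9, p7, p1) → 133.3966
  f7: (p5, p3, p1) → 34.8259
  f8: (p5, p4, p1) → 22.1160
  f9: (p5, p4, p3) → 43.3474
  f10: (p6, p4, p3) → 65.5576
  f11: (p6, p9, p8) → 51.6740
  f12: (p6, p9, p3) → 18.6718
  f13: (p6, p8, p0) → 33.1631
  f14: (p6, p4, p0) → 50.1708
Σ area = 874.145

Check V−E+F: 9 − 21 + 14 = 2.


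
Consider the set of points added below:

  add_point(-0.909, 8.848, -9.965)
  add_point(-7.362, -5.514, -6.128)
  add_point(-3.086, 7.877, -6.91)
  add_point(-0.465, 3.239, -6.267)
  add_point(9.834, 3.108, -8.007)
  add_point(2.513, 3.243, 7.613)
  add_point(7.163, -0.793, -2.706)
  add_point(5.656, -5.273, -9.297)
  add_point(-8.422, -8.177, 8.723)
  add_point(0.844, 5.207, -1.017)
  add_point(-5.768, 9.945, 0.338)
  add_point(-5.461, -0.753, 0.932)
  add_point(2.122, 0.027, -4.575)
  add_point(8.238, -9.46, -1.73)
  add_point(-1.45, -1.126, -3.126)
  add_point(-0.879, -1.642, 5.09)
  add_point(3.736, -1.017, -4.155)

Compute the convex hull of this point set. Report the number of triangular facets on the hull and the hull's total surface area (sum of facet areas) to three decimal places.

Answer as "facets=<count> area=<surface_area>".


facets=14 area=1108.724

Hull vertices (9/17): indices [0, 1, 2, 4, 5, 7, 8, 10, 13].

Per-facet area ½‖(b−a)×(c−a)‖:
  f1: (p0, p10, p4) → 67.9399
  f2: (p1, p10, p8) → 124.4888
  f3: (p5, p10, p8) → 102.1917
  f4: (p5, p10, p4) → 108.1790
  f5: (p7, p0, p4) → 58.3088
  f6: (p7, p1, p0) → 96.4819
  f7: (p2, p0, p10) → 8.4618
  f8: (p2, p1, p10) → 56.0690
  f9: (p2, p1, p0) → 24.3214
  f10: (p13, p5, p4) → 109.3384
  f11: (p13, p7, p4) → 42.0346
  f12: (p13, p5, p8) → 127.9696
  f13: (p13, p1, p8) → 122.6223
  f14: (p13, p7, p1) → 60.3175
Σ area = 1108.724

Check V−E+F: 9 − 21 + 14 = 2.


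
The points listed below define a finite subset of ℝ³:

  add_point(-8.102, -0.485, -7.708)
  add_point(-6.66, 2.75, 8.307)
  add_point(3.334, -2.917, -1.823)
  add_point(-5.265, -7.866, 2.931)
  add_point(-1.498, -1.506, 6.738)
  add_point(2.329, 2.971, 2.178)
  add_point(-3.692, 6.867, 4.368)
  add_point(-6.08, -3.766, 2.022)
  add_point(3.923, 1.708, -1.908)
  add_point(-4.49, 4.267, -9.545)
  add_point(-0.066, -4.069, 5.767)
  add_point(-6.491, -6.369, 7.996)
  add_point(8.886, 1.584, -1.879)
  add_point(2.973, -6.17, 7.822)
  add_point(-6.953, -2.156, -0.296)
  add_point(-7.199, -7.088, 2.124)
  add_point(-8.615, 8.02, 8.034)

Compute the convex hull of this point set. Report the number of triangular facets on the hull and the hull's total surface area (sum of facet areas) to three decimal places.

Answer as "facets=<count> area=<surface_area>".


Hull vertices (11/17): indices [0, 1, 2, 3, 6, 9, 11, 12, 13, 15, 16].

Triangle areas on the boundary:
  f1: (p13, p12, p16) → 124.4526
  f2: (p6, p12, p16) → 11.3600
  f3: (p6, p9, p16) → 36.5079
  f4: (p6, p9, p12) → 96.2231
  f5: (p0, p9, p16) → 55.6861
  f6: (p11, p13, p3) → 24.9333
  f7: (p2, p9, p12) → 46.6269
  f8: (p2, p0, p9) → 39.7606
  f9: (p2, p0, p3) → 65.8318
  f10: (p2, p13, p12) → 35.3705
  f11: (p2, p13, p3) → 45.6175
  f12: (p1, p13, p16) → 16.9442
  f13: (p1, p11, p16) → 8.7226
  f14: (p1, p11, p13) → 43.2004
  f15: (p15, p0, p3) → 11.0160
  f16: (p15, p11, p3) → 6.0538
  f17: (p15, p0, p16) → 94.3003
  f18: (p15, p11, p16) → 43.0923
Σ area = 805.700

Euler characteristic 11−27+18 = 2 ✓

facets=18 area=805.700


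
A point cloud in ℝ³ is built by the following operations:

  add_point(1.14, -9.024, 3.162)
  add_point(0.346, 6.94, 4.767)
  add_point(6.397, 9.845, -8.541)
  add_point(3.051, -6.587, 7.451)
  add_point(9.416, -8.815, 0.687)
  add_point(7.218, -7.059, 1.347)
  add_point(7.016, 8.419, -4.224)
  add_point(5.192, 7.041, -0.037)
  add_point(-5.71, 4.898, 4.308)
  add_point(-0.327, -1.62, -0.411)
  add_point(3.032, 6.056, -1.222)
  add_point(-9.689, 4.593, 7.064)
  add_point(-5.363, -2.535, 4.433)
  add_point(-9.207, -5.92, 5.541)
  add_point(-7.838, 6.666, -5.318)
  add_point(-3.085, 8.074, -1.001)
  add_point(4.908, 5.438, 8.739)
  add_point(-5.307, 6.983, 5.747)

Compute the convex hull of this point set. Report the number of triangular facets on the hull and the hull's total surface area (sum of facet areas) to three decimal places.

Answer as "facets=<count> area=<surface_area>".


12 of the 18 inputs are extreme points: [0, 1, 2, 3, 4, 6, 11, 13, 14, 15, 16, 17].

Area of each hull facet:
  f1: (p14, p2, p4) → 155.4051
  f2: (p3, p16, p11) → 87.8510
  f3: (p3, p16, p4) → 57.2206
  f4: (p17, p16, p11) → 20.6414
  f5: (p17, p14, p11) → 29.2774
  f6: (p6, p2, p4) → 34.0893
  f7: (p6, p16, p4) → 108.6194
  f8: (p6, p16, p2) → 9.3317
  f9: (p13, p14, p11) → 67.4632
  f10: (p13, p3, p11) → 65.8655
  f11: (p1, p16, p2) → 44.0237
  f12: (p1, p17, p2) → 35.6809
  f13: (p1, p17, p16) → 14.1105
  f14: (p15, p14, p2) → 39.5338
  f15: (p15, p17, p2) → 23.9045
  f16: (p15, p17, p14) → 22.0352
  f17: (p0, p3, p4) → 22.6766
  f18: (p0, p13, p3) → 29.2415
  f19: (p0, p14, p4) → 82.5581
  f20: (p0, p13, p14) → 92.2472
Σ area = 1041.777

Check V−E+F: 12 − 30 + 20 = 2.

facets=20 area=1041.777


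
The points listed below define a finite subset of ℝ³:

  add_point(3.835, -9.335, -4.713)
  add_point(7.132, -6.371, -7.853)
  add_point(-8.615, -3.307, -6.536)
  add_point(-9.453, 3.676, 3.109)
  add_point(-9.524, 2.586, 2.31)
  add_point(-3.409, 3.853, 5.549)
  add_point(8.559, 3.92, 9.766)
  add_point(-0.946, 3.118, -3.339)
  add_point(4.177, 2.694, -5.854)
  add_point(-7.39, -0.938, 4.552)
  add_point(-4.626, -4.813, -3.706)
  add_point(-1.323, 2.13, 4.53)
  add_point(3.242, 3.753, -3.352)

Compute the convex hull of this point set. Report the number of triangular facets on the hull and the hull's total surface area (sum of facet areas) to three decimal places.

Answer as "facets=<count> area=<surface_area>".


facets=20 area=748.495

Extreme-point indices: [0, 1, 2, 3, 4, 5, 6, 7, 8, 9, 10, 12] — 12 of 13 on the boundary.

Triangle areas on the boundary:
  f1: (p1, p0, p6) → 54.6433
  f2: (p2, p1, p0) → 36.8808
  f3: (p9, p0, p6) → 139.7088
  f4: (p9, p2, p4) → 24.9768
  f5: (p8, p1, p6) → 77.8715
  f6: (p8, p2, p1) → 68.3163
  f7: (p10, p2, p0) → 15.9278
  f8: (p10, p9, p0) → 38.8285
  f9: (p10, p9, p2) → 24.1708
  f10: (p3, p9, p4) → 3.0286
  f11: (p3, p2, p4) → 2.6533
  f12: (p12, p8, p6) → 14.7376
  f13: (p5, p12, p6) → 67.2923
  f14: (p5, p12, p3) → 35.0307
  f15: (p5, p9, p6) → 30.3574
  f16: (p5, p3, p9) → 15.3651
  f17: (p7, p12, p8) → 5.8609
  f18: (p7, p12, p3) → 14.1420
  f19: (p7, p8, p2) → 26.4539
  f20: (p7, p3, p2) → 52.2492
Σ area = 748.495

Check V−E+F: 12 − 30 + 20 = 2.


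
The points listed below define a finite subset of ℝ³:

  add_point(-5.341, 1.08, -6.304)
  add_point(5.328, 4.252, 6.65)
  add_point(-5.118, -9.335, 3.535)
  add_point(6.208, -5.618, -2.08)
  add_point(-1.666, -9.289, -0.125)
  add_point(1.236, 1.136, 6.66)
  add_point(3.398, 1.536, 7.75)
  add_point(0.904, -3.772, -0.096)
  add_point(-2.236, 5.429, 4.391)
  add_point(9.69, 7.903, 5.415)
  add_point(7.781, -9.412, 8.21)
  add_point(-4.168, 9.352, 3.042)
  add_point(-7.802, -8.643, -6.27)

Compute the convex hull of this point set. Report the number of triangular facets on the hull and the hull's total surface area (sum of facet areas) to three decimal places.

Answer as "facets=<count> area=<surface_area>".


Extreme-point indices: [0, 2, 3, 4, 5, 6, 8, 9, 10, 11, 12] — 11 of 13 on the boundary.

Facet areas (half cross-product norm):
  f1: (p3, p10, p9) → 86.3792
  f2: (p2, p11, p12) → 95.0553
  f3: (p0, p11, p9) → 87.6001
  f4: (p0, p3, p9) → 110.5563
  f5: (p0, p11, p12) → 47.2223
  f6: (p0, p3, p12) → 67.7632
  f7: (p4, p2, p12) → 21.8960
  f8: (p4, p2, p10) → 31.6772
  f9: (p4, p3, p12) → 34.8635
  f10: (p4, p3, p10) → 48.1273
  f11: (p6, p2, p10) → 75.2915
  f12: (p6, p10, p9) → 50.1330
  f13: (p6, p11, p9) → 54.4311
  f14: (p5, p6, p11) → 11.2798
  f15: (p5, p6, p2) → 11.2606
  f16: (p8, p2, p11) → 23.0930
  f17: (p8, p5, p11) → 3.0877
  f18: (p8, p5, p2) → 36.8911
Σ area = 896.608

Euler: V−E+F = 11−27+18 = 2.

facets=18 area=896.608
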